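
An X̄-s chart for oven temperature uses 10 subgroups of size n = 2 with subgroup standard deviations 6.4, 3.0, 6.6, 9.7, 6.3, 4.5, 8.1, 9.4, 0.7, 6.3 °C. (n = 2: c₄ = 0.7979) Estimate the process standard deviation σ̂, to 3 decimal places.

s̄ = (6.4 + 3.0 + 6.6 + 9.7 + 6.3 + 4.5 + 8.1 + 9.4 + 0.7 + 6.3) / 10 = 6.1000
σ̂ = s̄ / c₄ = 6.1000 / 0.7979 = 7.6451

7.645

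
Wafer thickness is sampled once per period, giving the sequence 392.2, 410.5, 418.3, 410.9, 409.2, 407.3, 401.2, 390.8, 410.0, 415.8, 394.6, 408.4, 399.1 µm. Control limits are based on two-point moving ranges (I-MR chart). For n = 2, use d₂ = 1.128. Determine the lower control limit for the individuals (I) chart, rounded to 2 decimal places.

X̄ = (392.2 + 410.5 + 418.3 + 410.9 + 409.2 + 407.3 + 401.2 + 390.8 + 410.0 + 415.8 + 394.6 + 408.4 + 399.1) / 13 = 405.2538
Moving ranges: 18.3, 7.8, 7.4, 1.7, 1.9, 6.1, 10.4, 19.2, 5.8, 21.2, 13.8, 9.3; M̄R̄ = 122.9000 / 12 = 10.2417
LCL = X̄ − 3·M̄R̄/d₂ = 405.2538 − 3 × 10.2417 / 1.128 = 378.0154

378.02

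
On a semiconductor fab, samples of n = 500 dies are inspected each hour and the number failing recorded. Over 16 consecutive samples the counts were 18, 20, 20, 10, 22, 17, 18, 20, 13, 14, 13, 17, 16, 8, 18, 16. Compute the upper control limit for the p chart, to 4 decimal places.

p̄ = Σdᵢ / (k·n) = 260 / (16 × 500) = 0.03250
UCL = p̄ + 3·√(p̄(1−p̄)/n) = 0.03250 + 3 × √(0.03250×0.96750/500) = 0.03250 + 3 × 0.00793 = 0.05629

0.0563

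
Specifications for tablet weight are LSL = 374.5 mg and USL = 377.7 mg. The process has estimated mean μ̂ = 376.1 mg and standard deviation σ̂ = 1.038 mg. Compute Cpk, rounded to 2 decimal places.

Cpu = (USL − μ̂) / (3σ̂) = (377.7 − 376.1) / (3 × 1.038) = 0.5138; Cpl = (μ̂ − LSL) / (3σ̂) = (376.1 − 374.5) / (3 × 1.038) = 0.5138; Cpk = min(Cpu, Cpl) = 0.5138

0.51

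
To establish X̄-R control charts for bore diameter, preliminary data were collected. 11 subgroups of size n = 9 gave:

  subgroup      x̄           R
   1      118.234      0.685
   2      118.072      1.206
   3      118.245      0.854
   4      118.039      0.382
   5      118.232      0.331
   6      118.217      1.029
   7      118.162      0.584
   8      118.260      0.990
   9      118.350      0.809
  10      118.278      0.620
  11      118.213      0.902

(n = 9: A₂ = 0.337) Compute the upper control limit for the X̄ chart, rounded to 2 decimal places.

118.47

X̄̄ = (118.234 + 118.072 + 118.245 + 118.039 + 118.232 + 118.217 + 118.162 + 118.260 + 118.350 + 118.278 + 118.213) / 11 = 1300.3020 / 11 = 118.2093
R̄ = (0.685 + 1.206 + 0.854 + 0.382 + 0.331 + 1.029 + 0.584 + 0.990 + 0.809 + 0.620 + 0.902) / 11 = 8.3920 / 11 = 0.7629
UCL = X̄̄ + A₂·R̄ = 118.2093 + 0.337 × 0.7629 = 118.4664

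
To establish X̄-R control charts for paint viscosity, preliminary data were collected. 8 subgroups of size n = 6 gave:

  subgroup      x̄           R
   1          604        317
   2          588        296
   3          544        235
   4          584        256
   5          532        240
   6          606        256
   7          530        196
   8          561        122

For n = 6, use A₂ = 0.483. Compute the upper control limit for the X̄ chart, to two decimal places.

X̄̄ = (604 + 588 + 544 + 584 + 532 + 606 + 530 + 561) / 8 = 4549.0000 / 8 = 568.6250
R̄ = (317 + 296 + 235 + 256 + 240 + 256 + 196 + 122) / 8 = 1918.0000 / 8 = 239.7500
UCL = X̄̄ + A₂·R̄ = 568.6250 + 0.483 × 239.7500 = 684.4243

684.42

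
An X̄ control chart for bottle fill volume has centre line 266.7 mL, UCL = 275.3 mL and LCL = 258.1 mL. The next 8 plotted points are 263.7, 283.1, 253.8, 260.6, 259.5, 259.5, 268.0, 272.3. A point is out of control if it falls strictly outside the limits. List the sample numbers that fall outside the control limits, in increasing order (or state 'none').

Compare each point to [258.1, 275.3]: sample 2 = 283.1 > UCL; sample 3 = 253.8 < LCL.

2, 3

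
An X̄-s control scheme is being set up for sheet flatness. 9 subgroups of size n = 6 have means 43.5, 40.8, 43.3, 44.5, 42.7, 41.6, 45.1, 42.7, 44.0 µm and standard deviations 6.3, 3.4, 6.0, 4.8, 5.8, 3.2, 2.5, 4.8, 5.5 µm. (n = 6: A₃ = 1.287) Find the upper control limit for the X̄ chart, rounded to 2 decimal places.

49.18

X̄̄ = (43.5 + 40.8 + 43.3 + 44.5 + 42.7 + 41.6 + 45.1 + 42.7 + 44.0) / 9 = 43.1333
s̄ = (6.3 + 3.4 + 6.0 + 4.8 + 5.8 + 3.2 + 2.5 + 4.8 + 5.5) / 9 = 4.7000
UCL = X̄̄ + A₃·s̄ = 43.1333 + 1.287 × 4.7000 = 49.1822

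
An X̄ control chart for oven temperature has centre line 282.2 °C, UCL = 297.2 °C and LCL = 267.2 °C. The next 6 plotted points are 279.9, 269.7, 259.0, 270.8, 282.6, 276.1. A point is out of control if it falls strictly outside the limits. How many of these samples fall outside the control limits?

Compare each point to [267.2, 297.2]: sample 3 = 259.0 < LCL.

1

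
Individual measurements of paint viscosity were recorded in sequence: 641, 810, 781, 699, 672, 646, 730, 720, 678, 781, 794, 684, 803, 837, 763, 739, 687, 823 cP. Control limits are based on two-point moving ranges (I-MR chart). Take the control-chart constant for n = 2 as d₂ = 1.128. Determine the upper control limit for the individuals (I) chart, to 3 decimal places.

X̄ = (641 + 810 + 781 + 699 + 672 + 646 + 730 + 720 + 678 + 781 + 794 + 684 + 803 + 837 + 763 + 739 + 687 + 823) / 18 = 738.2222
Moving ranges: 169, 29, 82, 27, 26, 84, 10, 42, 103, 13, 110, 119, 34, 74, 24, 52, 136; M̄R̄ = 1134.0000 / 17 = 66.7059
UCL = X̄ + 3·M̄R̄/d₂ = 738.2222 + 3 × 66.7059 / 1.128 = 915.6315

915.631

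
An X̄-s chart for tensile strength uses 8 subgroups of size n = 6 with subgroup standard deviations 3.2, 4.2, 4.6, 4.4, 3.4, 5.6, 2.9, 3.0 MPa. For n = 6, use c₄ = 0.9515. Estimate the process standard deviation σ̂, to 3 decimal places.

4.112

s̄ = (3.2 + 4.2 + 4.6 + 4.4 + 3.4 + 5.6 + 2.9 + 3.0) / 8 = 3.9125
σ̂ = s̄ / c₄ = 3.9125 / 0.9515 = 4.1119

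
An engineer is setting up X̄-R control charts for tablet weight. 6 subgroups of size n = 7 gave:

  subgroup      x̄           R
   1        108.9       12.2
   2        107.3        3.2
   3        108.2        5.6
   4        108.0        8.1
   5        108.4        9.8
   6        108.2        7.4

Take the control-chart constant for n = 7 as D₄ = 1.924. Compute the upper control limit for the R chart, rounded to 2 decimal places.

R̄ = (12.2 + 3.2 + 5.6 + 8.1 + 9.8 + 7.4) / 6 = 46.3000 / 6 = 7.7167
UCL_R = D₄·R̄ = 1.924 × 7.7167 = 14.8469

14.85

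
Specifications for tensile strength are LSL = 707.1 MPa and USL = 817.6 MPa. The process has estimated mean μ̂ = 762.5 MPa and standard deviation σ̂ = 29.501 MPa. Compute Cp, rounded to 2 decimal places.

Cp = (USL − LSL) / (6σ̂) = (817.6 − 707.1) / (6 × 29.501) = 110.5000 / 177.0060 = 0.6243

0.62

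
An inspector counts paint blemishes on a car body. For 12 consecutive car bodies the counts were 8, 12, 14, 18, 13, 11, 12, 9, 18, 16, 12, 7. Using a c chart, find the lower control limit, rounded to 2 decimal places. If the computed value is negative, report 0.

1.89

c̄ = (8 + 12 + 14 + 18 + 13 + 11 + 12 + 9 + 18 + 16 + 12 + 7) / 12 = 150 / 12 = 12.5000
LCL = c̄ − 3√c̄ = 12.5000 − 3 × 3.5355 = 1.8934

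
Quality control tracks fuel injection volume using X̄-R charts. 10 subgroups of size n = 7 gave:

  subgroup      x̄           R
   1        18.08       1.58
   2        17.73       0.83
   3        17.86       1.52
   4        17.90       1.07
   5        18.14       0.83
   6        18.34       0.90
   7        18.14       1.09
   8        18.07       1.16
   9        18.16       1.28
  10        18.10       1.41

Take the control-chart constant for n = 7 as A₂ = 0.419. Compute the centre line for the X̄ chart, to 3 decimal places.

18.052

X̄̄ = (18.08 + 17.73 + 17.86 + 17.90 + 18.14 + 18.34 + 18.14 + 18.07 + 18.16 + 18.10) / 10 = 180.5200 / 10 = 18.0520
CL = X̄̄ = 18.0520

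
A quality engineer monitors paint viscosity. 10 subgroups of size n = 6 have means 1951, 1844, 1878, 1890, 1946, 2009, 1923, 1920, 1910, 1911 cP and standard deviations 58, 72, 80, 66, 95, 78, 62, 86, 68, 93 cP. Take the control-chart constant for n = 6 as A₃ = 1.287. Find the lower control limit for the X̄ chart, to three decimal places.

X̄̄ = (1951 + 1844 + 1878 + 1890 + 1946 + 2009 + 1923 + 1920 + 1910 + 1911) / 10 = 1918.2000
s̄ = (58 + 72 + 80 + 66 + 95 + 78 + 62 + 86 + 68 + 93) / 10 = 75.8000
LCL = X̄̄ − A₃·s̄ = 1918.2000 − 1.287 × 75.8000 = 1820.6454

1820.645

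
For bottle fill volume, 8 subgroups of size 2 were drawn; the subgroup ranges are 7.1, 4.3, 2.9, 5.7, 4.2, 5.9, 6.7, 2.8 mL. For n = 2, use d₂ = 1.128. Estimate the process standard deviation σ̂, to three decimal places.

R̄ = (7.1 + 4.3 + 2.9 + 5.7 + 4.2 + 5.9 + 6.7 + 2.8) / 8 = 4.9500
σ̂ = R̄ / d₂ = 4.9500 / 1.128 = 4.3883

4.388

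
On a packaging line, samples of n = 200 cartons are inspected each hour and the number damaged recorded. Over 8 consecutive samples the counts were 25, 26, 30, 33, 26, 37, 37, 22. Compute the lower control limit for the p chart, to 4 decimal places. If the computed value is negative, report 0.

p̄ = Σdᵢ / (k·n) = 236 / (8 × 200) = 0.14750
LCL = p̄ − 3·√(p̄(1−p̄)/n) = 0.14750 − 3 × 0.02507 = 0.07228

0.0723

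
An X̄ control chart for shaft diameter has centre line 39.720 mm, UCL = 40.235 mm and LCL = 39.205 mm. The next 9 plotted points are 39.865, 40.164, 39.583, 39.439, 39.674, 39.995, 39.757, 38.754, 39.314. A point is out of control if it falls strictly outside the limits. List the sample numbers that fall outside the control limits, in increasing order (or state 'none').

8

Compare each point to [39.205, 40.235]: sample 8 = 38.754 < LCL.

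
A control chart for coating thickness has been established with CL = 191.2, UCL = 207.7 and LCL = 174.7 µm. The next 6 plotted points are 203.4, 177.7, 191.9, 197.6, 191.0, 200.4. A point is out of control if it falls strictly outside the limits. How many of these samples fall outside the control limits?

All 6 points lie within [174.7, 207.7].

0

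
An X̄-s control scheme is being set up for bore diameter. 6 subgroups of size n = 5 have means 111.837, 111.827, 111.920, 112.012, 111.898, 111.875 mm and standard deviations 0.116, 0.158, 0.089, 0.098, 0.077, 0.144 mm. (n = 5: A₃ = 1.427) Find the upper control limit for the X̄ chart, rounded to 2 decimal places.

112.06

X̄̄ = (111.837 + 111.827 + 111.920 + 112.012 + 111.898 + 111.875) / 6 = 111.8948
s̄ = (0.116 + 0.158 + 0.089 + 0.098 + 0.077 + 0.144) / 6 = 0.1137
UCL = X̄̄ + A₃·s̄ = 111.8948 + 1.427 × 0.1137 = 112.0570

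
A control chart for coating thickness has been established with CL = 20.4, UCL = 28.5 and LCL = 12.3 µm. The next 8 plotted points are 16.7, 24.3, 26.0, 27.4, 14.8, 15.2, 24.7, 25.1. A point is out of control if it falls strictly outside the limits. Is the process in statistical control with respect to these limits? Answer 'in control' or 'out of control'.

in control

All 8 points lie within [12.3, 28.5].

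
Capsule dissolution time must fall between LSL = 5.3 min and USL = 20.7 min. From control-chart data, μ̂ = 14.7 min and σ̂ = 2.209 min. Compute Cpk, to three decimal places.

Cpu = (USL − μ̂) / (3σ̂) = (20.7 − 14.7) / (3 × 2.209) = 0.9054; Cpl = (μ̂ − LSL) / (3σ̂) = (14.7 − 5.3) / (3 × 2.209) = 1.4184; Cpk = min(Cpu, Cpl) = 0.9054

0.905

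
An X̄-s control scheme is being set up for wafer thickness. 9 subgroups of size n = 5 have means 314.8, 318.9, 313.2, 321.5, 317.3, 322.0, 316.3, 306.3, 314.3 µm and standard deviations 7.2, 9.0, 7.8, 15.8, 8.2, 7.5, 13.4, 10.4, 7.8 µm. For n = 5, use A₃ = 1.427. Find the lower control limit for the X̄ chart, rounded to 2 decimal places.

X̄̄ = (314.8 + 318.9 + 313.2 + 321.5 + 317.3 + 322.0 + 316.3 + 306.3 + 314.3) / 9 = 316.0667
s̄ = (7.2 + 9.0 + 7.8 + 15.8 + 8.2 + 7.5 + 13.4 + 10.4 + 7.8) / 9 = 9.6778
LCL = X̄̄ − A₃·s̄ = 316.0667 − 1.427 × 9.6778 = 302.2565

302.26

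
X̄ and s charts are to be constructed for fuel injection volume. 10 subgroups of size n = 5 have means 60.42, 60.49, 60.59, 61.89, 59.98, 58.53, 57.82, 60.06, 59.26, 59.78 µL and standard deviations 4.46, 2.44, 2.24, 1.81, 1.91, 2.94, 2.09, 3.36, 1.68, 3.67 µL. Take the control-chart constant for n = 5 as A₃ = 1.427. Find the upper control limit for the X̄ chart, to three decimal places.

X̄̄ = (60.42 + 60.49 + 60.59 + 61.89 + 59.98 + 58.53 + 57.82 + 60.06 + 59.26 + 59.78) / 10 = 59.8820
s̄ = (4.46 + 2.44 + 2.24 + 1.81 + 1.91 + 2.94 + 2.09 + 3.36 + 1.68 + 3.67) / 10 = 2.6600
UCL = X̄̄ + A₃·s̄ = 59.8820 + 1.427 × 2.6600 = 63.6778

63.678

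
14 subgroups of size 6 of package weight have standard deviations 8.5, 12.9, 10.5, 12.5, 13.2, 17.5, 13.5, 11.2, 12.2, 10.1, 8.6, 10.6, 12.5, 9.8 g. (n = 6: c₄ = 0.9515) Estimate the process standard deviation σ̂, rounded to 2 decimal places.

12.28

s̄ = (8.5 + 12.9 + 10.5 + 12.5 + 13.2 + 17.5 + 13.5 + 11.2 + 12.2 + 10.1 + 8.6 + 10.6 + 12.5 + 9.8) / 14 = 11.6857
σ̂ = s̄ / c₄ = 11.6857 / 0.9515 = 12.2814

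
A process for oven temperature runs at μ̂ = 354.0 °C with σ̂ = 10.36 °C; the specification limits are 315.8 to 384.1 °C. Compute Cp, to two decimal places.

Cp = (USL − LSL) / (6σ̂) = (384.1 − 315.8) / (6 × 10.36) = 68.3000 / 62.1600 = 1.0988

1.10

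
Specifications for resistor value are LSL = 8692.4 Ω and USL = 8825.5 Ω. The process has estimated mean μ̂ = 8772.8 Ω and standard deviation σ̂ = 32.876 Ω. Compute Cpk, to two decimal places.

0.53

Cpu = (USL − μ̂) / (3σ̂) = (8825.5 − 8772.8) / (3 × 32.876) = 0.5343; Cpl = (μ̂ − LSL) / (3σ̂) = (8772.8 − 8692.4) / (3 × 32.876) = 0.8152; Cpk = min(Cpu, Cpl) = 0.5343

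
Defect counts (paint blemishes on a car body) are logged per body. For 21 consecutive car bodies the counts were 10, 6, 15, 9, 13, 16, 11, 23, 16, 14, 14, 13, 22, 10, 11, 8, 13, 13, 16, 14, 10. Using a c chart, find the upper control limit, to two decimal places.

c̄ = (10 + 6 + 15 + 9 + 13 + 16 + 11 + 23 + 16 + 14 + 14 + 13 + 22 + 10 + 11 + 8 + 13 + 13 + 16 + 14 + 10) / 21 = 277 / 21 = 13.1905
UCL = c̄ + 3√c̄ = 13.1905 + 3 × √13.1905 = 13.1905 + 3 × 3.6319 = 24.0861

24.09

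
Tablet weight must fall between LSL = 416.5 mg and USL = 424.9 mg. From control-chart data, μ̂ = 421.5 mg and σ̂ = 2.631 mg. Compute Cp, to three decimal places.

Cp = (USL − LSL) / (6σ̂) = (424.9 − 416.5) / (6 × 2.631) = 8.4000 / 15.7860 = 0.5321

0.532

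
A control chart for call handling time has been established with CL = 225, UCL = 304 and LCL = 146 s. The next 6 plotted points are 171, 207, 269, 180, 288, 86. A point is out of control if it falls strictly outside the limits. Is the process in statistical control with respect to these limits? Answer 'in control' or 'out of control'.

Compare each point to [146, 304]: sample 6 = 86 < LCL.

out of control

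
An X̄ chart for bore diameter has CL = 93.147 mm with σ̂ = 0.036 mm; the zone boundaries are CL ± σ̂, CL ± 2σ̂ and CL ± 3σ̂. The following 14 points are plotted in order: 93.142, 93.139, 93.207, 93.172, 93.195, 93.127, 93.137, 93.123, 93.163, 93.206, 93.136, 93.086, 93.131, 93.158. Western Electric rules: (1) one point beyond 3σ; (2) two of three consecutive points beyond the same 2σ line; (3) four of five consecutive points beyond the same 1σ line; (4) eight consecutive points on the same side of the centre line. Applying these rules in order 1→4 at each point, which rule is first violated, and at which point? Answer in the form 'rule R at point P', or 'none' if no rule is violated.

Zone of each point (C = within 1σ̂, B = 1σ̂–2σ̂, A = 2σ̂–3σ̂, * = beyond 3σ̂; sign = side of CL): 1:-C, 2:-C, 3:+B, 4:+C, 5:+B, 6:-C, 7:-C, 8:-C, 9:+C, 10:+B, 11:-C, 12:-B, 13:-C, 14:+C
No rule fires across all 14 points.

none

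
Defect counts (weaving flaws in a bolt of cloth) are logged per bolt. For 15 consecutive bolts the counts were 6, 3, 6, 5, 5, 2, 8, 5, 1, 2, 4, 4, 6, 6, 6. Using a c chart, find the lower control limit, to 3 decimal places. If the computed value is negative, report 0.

c̄ = (6 + 3 + 6 + 5 + 5 + 2 + 8 + 5 + 1 + 2 + 4 + 4 + 6 + 6 + 6) / 15 = 69 / 15 = 4.6000
LCL = c̄ − 3√c̄ = 4.6000 − 3 × 2.1448 = -1.8343 → 0 (cannot be negative)

0.000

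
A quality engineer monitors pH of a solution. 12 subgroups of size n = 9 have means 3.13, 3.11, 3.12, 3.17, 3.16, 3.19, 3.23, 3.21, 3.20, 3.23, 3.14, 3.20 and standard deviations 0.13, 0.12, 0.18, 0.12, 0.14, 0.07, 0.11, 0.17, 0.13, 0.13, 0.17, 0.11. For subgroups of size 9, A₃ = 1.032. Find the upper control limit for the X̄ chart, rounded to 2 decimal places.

3.31

X̄̄ = (3.13 + 3.11 + 3.12 + 3.17 + 3.16 + 3.19 + 3.23 + 3.21 + 3.20 + 3.23 + 3.14 + 3.20) / 12 = 3.1742
s̄ = (0.13 + 0.12 + 0.18 + 0.12 + 0.14 + 0.07 + 0.11 + 0.17 + 0.13 + 0.13 + 0.17 + 0.11) / 12 = 0.1317
UCL = X̄̄ + A₃·s̄ = 3.1742 + 1.032 × 0.1317 = 3.3100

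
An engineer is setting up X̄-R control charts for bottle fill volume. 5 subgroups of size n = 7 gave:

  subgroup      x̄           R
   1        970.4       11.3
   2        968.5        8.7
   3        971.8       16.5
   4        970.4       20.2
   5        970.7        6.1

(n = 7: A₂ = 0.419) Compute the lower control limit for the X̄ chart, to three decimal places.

X̄̄ = (970.4 + 968.5 + 971.8 + 970.4 + 970.7) / 5 = 4851.8000 / 5 = 970.3600
R̄ = (11.3 + 8.7 + 16.5 + 20.2 + 6.1) / 5 = 62.8000 / 5 = 12.5600
LCL = X̄̄ − A₂·R̄ = 970.3600 − 0.419 × 12.5600 = 965.0974

965.097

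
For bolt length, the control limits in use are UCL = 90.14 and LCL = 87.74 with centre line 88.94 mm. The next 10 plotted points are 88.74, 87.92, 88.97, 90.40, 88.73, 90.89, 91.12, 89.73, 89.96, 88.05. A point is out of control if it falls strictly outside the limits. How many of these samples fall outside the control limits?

3

Compare each point to [87.74, 90.14]: sample 4 = 90.40 > UCL; sample 6 = 90.89 > UCL; sample 7 = 91.12 > UCL.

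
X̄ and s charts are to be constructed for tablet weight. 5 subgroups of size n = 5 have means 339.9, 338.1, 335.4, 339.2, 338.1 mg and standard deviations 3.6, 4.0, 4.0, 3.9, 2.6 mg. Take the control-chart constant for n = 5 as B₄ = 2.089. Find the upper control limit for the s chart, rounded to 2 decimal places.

7.56

s̄ = (3.6 + 4.0 + 4.0 + 3.9 + 2.6) / 5 = 3.6200
UCL_s = B₄·s̄ = 2.089 × 3.6200 = 7.5622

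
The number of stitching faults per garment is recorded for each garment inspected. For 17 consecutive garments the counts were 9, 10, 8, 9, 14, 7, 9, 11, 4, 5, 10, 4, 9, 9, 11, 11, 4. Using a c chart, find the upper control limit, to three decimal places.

c̄ = (9 + 10 + 8 + 9 + 14 + 7 + 9 + 11 + 4 + 5 + 10 + 4 + 9 + 9 + 11 + 11 + 4) / 17 = 144 / 17 = 8.4706
UCL = c̄ + 3√c̄ = 8.4706 + 3 × √8.4706 = 8.4706 + 3 × 2.9104 = 17.2019

17.202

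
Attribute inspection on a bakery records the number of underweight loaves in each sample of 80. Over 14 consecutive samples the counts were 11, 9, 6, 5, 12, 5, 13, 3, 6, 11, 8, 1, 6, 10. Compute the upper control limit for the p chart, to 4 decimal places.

p̄ = Σdᵢ / (k·n) = 106 / (14 × 80) = 0.09464
UCL = p̄ + 3·√(p̄(1−p̄)/n) = 0.09464 + 3 × √(0.09464×0.90536/80) = 0.09464 + 3 × 0.03273 = 0.19282

0.1928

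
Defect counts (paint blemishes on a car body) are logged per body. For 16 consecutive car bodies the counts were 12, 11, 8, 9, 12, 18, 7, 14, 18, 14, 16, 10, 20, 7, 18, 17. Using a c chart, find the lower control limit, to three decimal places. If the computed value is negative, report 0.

2.293

c̄ = (12 + 11 + 8 + 9 + 12 + 18 + 7 + 14 + 18 + 14 + 16 + 10 + 20 + 7 + 18 + 17) / 16 = 211 / 16 = 13.1875
LCL = c̄ − 3√c̄ = 13.1875 − 3 × 3.6315 = 2.2931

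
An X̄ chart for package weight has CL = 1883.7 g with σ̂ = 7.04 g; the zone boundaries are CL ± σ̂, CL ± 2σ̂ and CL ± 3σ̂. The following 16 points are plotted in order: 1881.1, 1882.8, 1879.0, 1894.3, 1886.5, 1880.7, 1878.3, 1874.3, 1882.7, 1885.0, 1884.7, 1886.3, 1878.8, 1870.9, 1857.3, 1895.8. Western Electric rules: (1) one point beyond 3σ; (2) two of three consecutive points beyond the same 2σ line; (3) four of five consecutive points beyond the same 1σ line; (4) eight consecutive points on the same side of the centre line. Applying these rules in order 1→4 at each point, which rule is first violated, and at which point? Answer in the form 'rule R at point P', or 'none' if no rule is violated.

rule 1 at point 15

Zone of each point (C = within 1σ̂, B = 1σ̂–2σ̂, A = 2σ̂–3σ̂, * = beyond 3σ̂; sign = side of CL): 1:-C, 2:-C, 3:-C, 4:+B, 5:+C, 6:-C, 7:-C, 8:-B, 9:-C, 10:+C, 11:+C, 12:+C, 13:-C, 14:-B, 15:-*, 16:+B
Rule 1 (one point beyond the 3σ limits) is satisfied at point 15.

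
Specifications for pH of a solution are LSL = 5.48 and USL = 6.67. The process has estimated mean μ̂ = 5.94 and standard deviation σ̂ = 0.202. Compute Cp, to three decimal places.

0.982

Cp = (USL − LSL) / (6σ̂) = (6.67 − 5.48) / (6 × 0.202) = 1.1900 / 1.2120 = 0.9818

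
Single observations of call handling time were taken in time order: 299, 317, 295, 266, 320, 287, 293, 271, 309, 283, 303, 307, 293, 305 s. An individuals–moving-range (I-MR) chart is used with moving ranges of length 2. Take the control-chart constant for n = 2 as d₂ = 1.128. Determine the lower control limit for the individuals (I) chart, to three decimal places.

235.320

X̄ = (299 + 317 + 295 + 266 + 320 + 287 + 293 + 271 + 309 + 283 + 303 + 307 + 293 + 305) / 14 = 296.2857
Moving ranges: 18, 22, 29, 54, 33, 6, 22, 38, 26, 20, 4, 14, 12; M̄R̄ = 298.0000 / 13 = 22.9231
LCL = X̄ − 3·M̄R̄/d₂ = 296.2857 − 3 × 22.9231 / 1.128 = 235.3201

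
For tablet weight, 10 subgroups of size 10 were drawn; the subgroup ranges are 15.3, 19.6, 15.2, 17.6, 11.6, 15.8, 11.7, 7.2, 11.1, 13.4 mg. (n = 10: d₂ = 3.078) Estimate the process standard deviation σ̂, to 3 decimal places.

R̄ = (15.3 + 19.6 + 15.2 + 17.6 + 11.6 + 15.8 + 11.7 + 7.2 + 11.1 + 13.4) / 10 = 13.8500
σ̂ = R̄ / d₂ = 13.8500 / 3.078 = 4.4997

4.500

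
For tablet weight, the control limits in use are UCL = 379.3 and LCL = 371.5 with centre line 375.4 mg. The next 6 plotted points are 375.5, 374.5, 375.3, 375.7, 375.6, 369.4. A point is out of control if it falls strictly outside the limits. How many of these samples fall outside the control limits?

1

Compare each point to [371.5, 379.3]: sample 6 = 369.4 < LCL.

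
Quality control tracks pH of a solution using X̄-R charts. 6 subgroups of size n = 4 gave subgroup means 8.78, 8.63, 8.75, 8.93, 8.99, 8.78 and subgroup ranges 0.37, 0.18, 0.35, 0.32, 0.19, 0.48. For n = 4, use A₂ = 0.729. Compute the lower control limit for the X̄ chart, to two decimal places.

8.58

X̄̄ = (8.78 + 8.63 + 8.75 + 8.93 + 8.99 + 8.78) / 6 = 52.8600 / 6 = 8.8100
R̄ = (0.37 + 0.18 + 0.35 + 0.32 + 0.19 + 0.48) / 6 = 1.8900 / 6 = 0.3150
LCL = X̄̄ − A₂·R̄ = 8.8100 − 0.729 × 0.3150 = 8.5804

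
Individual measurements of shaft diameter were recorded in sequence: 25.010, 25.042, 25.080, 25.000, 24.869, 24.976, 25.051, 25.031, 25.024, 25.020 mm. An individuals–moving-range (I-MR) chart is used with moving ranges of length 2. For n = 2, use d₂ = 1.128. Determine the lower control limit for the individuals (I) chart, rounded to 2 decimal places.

X̄ = (25.010 + 25.042 + 25.080 + 25.000 + 24.869 + 24.976 + 25.051 + 25.031 + 25.024 + 25.020) / 10 = 25.0103
Moving ranges: 0.032, 0.038, 0.080, 0.131, 0.107, 0.075, 0.020, 0.007, 0.004; M̄R̄ = 0.4940 / 9 = 0.0549
LCL = X̄ − 3·M̄R̄/d₂ = 25.0103 − 3 × 0.0549 / 1.128 = 24.8643

24.86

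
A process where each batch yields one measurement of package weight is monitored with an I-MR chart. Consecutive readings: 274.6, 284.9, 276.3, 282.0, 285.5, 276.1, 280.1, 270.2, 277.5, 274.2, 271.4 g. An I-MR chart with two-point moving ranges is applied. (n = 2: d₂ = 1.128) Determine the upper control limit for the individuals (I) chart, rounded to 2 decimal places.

294.76

X̄ = (274.6 + 284.9 + 276.3 + 282.0 + 285.5 + 276.1 + 280.1 + 270.2 + 277.5 + 274.2 + 271.4) / 11 = 277.5273
Moving ranges: 10.3, 8.6, 5.7, 3.5, 9.4, 4.0, 9.9, 7.3, 3.3, 2.8; M̄R̄ = 64.8000 / 10 = 6.4800
UCL = X̄ + 3·M̄R̄/d₂ = 277.5273 + 3 × 6.4800 / 1.128 = 294.7613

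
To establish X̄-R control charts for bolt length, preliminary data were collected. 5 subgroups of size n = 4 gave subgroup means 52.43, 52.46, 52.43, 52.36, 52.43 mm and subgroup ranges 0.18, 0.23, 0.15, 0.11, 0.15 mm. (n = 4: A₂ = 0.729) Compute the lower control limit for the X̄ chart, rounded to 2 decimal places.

X̄̄ = (52.43 + 52.46 + 52.43 + 52.36 + 52.43) / 5 = 262.1100 / 5 = 52.4220
R̄ = (0.18 + 0.23 + 0.15 + 0.11 + 0.15) / 5 = 0.8200 / 5 = 0.1640
LCL = X̄̄ − A₂·R̄ = 52.4220 − 0.729 × 0.1640 = 52.3024

52.30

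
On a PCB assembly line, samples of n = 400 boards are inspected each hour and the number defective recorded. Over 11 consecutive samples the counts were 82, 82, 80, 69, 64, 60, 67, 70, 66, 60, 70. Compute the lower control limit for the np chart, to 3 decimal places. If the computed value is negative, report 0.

p̄ = Σdᵢ / (k·n) = 770 / (11 × 400) = 0.17500
LCL = np̄ − 3·√(np̄(1−p̄)) = 70.0000 − 3 × 7.5993 = 47.2020

47.202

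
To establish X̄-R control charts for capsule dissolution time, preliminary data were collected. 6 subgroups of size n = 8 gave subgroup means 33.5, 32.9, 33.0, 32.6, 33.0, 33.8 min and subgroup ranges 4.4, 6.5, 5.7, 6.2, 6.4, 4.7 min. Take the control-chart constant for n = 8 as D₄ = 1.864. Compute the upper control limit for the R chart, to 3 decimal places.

R̄ = (4.4 + 6.5 + 5.7 + 6.2 + 6.4 + 4.7) / 6 = 33.9000 / 6 = 5.6500
UCL_R = D₄·R̄ = 1.864 × 5.6500 = 10.5316

10.532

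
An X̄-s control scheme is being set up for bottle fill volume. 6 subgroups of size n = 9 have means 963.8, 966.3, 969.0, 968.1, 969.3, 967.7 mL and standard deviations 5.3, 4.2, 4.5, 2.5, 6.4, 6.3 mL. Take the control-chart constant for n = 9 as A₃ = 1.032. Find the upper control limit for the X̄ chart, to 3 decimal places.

X̄̄ = (963.8 + 966.3 + 969.0 + 968.1 + 969.3 + 967.7) / 6 = 967.3667
s̄ = (5.3 + 4.2 + 4.5 + 2.5 + 6.4 + 6.3) / 6 = 4.8667
UCL = X̄̄ + A₃·s̄ = 967.3667 + 1.032 × 4.8667 = 972.3891

972.389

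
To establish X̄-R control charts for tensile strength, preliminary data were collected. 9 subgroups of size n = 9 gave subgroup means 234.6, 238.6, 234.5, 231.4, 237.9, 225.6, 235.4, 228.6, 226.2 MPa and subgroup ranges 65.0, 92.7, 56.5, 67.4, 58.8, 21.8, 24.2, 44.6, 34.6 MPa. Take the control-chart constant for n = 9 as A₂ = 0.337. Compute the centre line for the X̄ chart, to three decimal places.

X̄̄ = (234.6 + 238.6 + 234.5 + 231.4 + 237.9 + 225.6 + 235.4 + 228.6 + 226.2) / 9 = 2092.8000 / 9 = 232.5333
CL = X̄̄ = 232.5333

232.533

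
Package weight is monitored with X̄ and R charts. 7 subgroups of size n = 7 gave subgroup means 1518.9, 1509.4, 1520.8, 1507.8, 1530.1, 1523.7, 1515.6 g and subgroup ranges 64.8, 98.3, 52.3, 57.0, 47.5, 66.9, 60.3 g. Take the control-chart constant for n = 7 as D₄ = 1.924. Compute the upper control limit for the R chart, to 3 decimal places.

R̄ = (64.8 + 98.3 + 52.3 + 57.0 + 47.5 + 66.9 + 60.3) / 7 = 447.1000 / 7 = 63.8714
UCL_R = D₄·R̄ = 1.924 × 63.8714 = 122.8886

122.889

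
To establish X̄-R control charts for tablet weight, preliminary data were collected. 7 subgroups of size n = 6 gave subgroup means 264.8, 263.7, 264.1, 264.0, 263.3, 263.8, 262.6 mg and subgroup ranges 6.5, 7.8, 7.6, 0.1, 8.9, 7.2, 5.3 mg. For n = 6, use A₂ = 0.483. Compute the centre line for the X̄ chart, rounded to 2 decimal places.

263.76

X̄̄ = (264.8 + 263.7 + 264.1 + 264.0 + 263.3 + 263.8 + 262.6) / 7 = 1846.3000 / 7 = 263.7571
CL = X̄̄ = 263.7571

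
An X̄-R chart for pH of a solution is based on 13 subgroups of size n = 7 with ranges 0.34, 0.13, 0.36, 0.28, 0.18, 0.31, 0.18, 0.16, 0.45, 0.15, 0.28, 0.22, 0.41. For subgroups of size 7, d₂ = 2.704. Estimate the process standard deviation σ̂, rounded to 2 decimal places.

0.10

R̄ = (0.34 + 0.13 + 0.36 + 0.28 + 0.18 + 0.31 + 0.18 + 0.16 + 0.45 + 0.15 + 0.28 + 0.22 + 0.41) / 13 = 0.2654
σ̂ = R̄ / d₂ = 0.2654 / 2.704 = 0.0981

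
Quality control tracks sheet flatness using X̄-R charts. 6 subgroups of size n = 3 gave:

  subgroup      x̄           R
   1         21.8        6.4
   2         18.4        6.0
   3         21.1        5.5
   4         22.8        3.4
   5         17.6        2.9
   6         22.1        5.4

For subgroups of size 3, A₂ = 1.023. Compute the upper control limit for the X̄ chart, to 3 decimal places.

X̄̄ = (21.8 + 18.4 + 21.1 + 22.8 + 17.6 + 22.1) / 6 = 123.8000 / 6 = 20.6333
R̄ = (6.4 + 6.0 + 5.5 + 3.4 + 2.9 + 5.4) / 6 = 29.6000 / 6 = 4.9333
UCL = X̄̄ + A₂·R̄ = 20.6333 + 1.023 × 4.9333 = 25.6801

25.680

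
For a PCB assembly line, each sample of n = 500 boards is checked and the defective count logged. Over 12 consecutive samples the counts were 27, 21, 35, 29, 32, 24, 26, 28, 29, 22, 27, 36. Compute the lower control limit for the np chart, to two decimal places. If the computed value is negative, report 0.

12.58

p̄ = Σdᵢ / (k·n) = 336 / (12 × 500) = 0.05600
LCL = np̄ − 3·√(np̄(1−p̄)) = 28.0000 − 3 × 5.1412 = 12.5764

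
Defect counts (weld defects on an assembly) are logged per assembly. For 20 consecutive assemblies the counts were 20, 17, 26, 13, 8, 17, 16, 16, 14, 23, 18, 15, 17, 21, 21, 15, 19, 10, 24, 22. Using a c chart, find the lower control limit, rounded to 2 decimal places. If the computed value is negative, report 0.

c̄ = (20 + 17 + 26 + 13 + 8 + 17 + 16 + 16 + 14 + 23 + 18 + 15 + 17 + 21 + 21 + 15 + 19 + 10 + 24 + 22) / 20 = 352 / 20 = 17.6000
LCL = c̄ − 3√c̄ = 17.6000 − 3 × 4.1952 = 5.0143

5.01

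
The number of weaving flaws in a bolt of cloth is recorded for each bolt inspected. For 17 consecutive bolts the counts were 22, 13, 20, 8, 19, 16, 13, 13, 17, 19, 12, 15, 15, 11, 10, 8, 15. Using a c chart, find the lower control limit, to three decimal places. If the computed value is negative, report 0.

3.059

c̄ = (22 + 13 + 20 + 8 + 19 + 16 + 13 + 13 + 17 + 19 + 12 + 15 + 15 + 11 + 10 + 8 + 15) / 17 = 246 / 17 = 14.4706
LCL = c̄ − 3√c̄ = 14.4706 − 3 × 3.8040 = 3.0585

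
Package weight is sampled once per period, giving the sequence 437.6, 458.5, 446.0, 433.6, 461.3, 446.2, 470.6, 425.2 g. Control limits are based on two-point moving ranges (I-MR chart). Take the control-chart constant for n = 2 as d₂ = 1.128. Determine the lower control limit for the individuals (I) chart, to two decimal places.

387.19

X̄ = (437.6 + 458.5 + 446.0 + 433.6 + 461.3 + 446.2 + 470.6 + 425.2) / 8 = 447.3750
Moving ranges: 20.9, 12.5, 12.4, 27.7, 15.1, 24.4, 45.4; M̄R̄ = 158.4000 / 7 = 22.6286
LCL = X̄ − 3·M̄R̄/d₂ = 447.3750 − 3 × 22.6286 / 1.128 = 387.1926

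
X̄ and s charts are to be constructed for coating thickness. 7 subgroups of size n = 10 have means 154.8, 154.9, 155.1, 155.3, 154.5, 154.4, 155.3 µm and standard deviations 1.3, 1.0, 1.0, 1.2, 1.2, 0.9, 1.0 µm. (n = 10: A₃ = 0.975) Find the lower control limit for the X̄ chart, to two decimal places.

X̄̄ = (154.8 + 154.9 + 155.1 + 155.3 + 154.5 + 154.4 + 155.3) / 7 = 154.9000
s̄ = (1.3 + 1.0 + 1.0 + 1.2 + 1.2 + 0.9 + 1.0) / 7 = 1.0857
LCL = X̄̄ − A₃·s̄ = 154.9000 − 0.975 × 1.0857 = 153.8414

153.84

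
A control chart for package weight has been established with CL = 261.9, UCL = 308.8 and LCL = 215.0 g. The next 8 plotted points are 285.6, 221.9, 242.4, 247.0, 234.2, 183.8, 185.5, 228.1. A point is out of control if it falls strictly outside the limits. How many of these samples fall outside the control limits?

Compare each point to [215.0, 308.8]: sample 6 = 183.8 < LCL; sample 7 = 185.5 < LCL.

2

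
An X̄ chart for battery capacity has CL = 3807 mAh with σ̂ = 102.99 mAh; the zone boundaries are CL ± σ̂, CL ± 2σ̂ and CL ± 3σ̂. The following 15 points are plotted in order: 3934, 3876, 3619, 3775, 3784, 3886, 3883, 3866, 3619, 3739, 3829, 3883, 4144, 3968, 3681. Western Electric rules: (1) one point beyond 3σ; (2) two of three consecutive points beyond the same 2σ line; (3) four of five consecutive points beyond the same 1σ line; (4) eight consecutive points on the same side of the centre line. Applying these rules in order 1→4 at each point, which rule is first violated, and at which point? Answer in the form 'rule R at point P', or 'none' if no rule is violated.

Zone of each point (C = within 1σ̂, B = 1σ̂–2σ̂, A = 2σ̂–3σ̂, * = beyond 3σ̂; sign = side of CL): 1:+B, 2:+C, 3:-B, 4:-C, 5:-C, 6:+C, 7:+C, 8:+C, 9:-B, 10:-C, 11:+C, 12:+C, 13:+*, 14:+B, 15:-B
Rule 1 (one point beyond the 3σ limits) is satisfied at point 13.

rule 1 at point 13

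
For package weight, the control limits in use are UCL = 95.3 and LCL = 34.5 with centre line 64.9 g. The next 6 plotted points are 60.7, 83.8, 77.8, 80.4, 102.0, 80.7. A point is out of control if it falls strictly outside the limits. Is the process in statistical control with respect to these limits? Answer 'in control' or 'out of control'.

out of control

Compare each point to [34.5, 95.3]: sample 5 = 102.0 > UCL.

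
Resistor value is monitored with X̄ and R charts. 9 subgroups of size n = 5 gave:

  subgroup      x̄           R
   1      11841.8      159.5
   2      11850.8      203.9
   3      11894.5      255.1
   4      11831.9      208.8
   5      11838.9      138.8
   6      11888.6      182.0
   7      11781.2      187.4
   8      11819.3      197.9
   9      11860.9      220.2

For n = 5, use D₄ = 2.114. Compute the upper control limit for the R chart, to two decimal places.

411.90

R̄ = (159.5 + 203.9 + 255.1 + 208.8 + 138.8 + 182.0 + 187.4 + 197.9 + 220.2) / 9 = 1753.6000 / 9 = 194.8444
UCL_R = D₄·R̄ = 2.114 × 194.8444 = 411.9012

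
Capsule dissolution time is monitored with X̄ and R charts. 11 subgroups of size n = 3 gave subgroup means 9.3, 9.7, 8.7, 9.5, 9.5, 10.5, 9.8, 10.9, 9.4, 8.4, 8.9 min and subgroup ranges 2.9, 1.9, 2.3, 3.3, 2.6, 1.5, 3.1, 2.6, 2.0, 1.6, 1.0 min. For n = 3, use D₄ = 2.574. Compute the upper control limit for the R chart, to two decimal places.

R̄ = (2.9 + 1.9 + 2.3 + 3.3 + 2.6 + 1.5 + 3.1 + 2.6 + 2.0 + 1.6 + 1.0) / 11 = 24.8000 / 11 = 2.2545
UCL_R = D₄·R̄ = 2.574 × 2.2545 = 5.8032

5.80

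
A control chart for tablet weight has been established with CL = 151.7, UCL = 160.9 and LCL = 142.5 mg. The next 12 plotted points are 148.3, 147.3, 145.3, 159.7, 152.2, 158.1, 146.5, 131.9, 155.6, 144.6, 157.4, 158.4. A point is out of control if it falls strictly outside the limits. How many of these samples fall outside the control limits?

Compare each point to [142.5, 160.9]: sample 8 = 131.9 < LCL.

1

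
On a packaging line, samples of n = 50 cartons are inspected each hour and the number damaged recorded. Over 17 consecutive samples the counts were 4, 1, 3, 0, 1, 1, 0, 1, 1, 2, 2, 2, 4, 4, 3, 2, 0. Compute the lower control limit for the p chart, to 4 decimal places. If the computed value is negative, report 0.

0.0000

p̄ = Σdᵢ / (k·n) = 31 / (17 × 50) = 0.03647
LCL = p̄ − 3·√(p̄(1−p̄)/n) = 0.03647 − 3 × 0.02651 = -0.04306 → 0 (negative, so LCL = 0)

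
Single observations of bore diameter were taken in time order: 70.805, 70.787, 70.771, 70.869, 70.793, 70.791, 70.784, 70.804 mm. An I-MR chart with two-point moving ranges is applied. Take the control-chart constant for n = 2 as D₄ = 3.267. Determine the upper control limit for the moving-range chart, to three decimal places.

Moving ranges: 0.018, 0.016, 0.098, 0.076, 0.002, 0.007, 0.020; M̄R̄ = 0.2370 / 7 = 0.0339
UCL_MR = D₄·M̄R̄ = 3.267 × 0.0339 = 0.1106

0.111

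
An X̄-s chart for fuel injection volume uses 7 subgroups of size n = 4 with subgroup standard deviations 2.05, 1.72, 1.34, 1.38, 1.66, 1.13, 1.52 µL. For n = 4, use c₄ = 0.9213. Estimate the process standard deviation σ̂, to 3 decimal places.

1.675

s̄ = (2.05 + 1.72 + 1.34 + 1.38 + 1.66 + 1.13 + 1.52) / 7 = 1.5429
σ̂ = s̄ / c₄ = 1.5429 / 0.9213 = 1.6747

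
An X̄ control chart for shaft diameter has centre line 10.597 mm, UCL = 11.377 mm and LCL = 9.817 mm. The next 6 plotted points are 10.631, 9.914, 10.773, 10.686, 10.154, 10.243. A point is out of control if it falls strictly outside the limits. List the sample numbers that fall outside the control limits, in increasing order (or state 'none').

All 6 points lie within [9.817, 11.377].

none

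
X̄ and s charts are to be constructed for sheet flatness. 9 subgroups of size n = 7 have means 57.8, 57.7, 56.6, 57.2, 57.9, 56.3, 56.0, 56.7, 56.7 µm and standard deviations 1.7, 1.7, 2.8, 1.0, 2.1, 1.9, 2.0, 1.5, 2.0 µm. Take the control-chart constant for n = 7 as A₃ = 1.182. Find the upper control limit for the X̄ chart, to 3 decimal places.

X̄̄ = (57.8 + 57.7 + 56.6 + 57.2 + 57.9 + 56.3 + 56.0 + 56.7 + 56.7) / 9 = 56.9889
s̄ = (1.7 + 1.7 + 2.8 + 1.0 + 2.1 + 1.9 + 2.0 + 1.5 + 2.0) / 9 = 1.8556
UCL = X̄̄ + A₃·s̄ = 56.9889 + 1.182 × 1.8556 = 59.1822

59.182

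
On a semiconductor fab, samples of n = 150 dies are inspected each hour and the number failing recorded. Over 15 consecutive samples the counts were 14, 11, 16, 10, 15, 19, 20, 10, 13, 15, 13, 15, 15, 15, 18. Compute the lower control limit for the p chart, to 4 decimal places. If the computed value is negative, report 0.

0.0247

p̄ = Σdᵢ / (k·n) = 219 / (15 × 150) = 0.09733
LCL = p̄ − 3·√(p̄(1−p̄)/n) = 0.09733 − 3 × 0.02420 = 0.02473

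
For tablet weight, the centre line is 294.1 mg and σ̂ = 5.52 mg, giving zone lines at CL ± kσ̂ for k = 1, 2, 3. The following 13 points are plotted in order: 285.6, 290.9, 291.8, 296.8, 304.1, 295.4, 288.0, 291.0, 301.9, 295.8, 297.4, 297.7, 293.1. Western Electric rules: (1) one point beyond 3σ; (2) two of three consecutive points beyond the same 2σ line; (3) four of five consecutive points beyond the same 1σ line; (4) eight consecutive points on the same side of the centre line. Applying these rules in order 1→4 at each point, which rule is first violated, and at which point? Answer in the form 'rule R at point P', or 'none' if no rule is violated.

Zone of each point (C = within 1σ̂, B = 1σ̂–2σ̂, A = 2σ̂–3σ̂, * = beyond 3σ̂; sign = side of CL): 1:-B, 2:-C, 3:-C, 4:+C, 5:+B, 6:+C, 7:-B, 8:-C, 9:+B, 10:+C, 11:+C, 12:+C, 13:-C
No rule fires across all 13 points.

none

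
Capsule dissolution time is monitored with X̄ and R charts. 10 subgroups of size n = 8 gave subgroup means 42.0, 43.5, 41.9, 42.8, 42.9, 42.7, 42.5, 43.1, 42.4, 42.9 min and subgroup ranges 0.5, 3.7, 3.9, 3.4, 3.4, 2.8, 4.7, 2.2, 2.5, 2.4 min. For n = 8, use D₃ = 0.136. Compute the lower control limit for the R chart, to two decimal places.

R̄ = (0.5 + 3.7 + 3.9 + 3.4 + 3.4 + 2.8 + 4.7 + 2.2 + 2.5 + 2.4) / 10 = 29.5000 / 10 = 2.9500
LCL_R = D₃·R̄ = 0.136 × 2.9500 = 0.4012

0.40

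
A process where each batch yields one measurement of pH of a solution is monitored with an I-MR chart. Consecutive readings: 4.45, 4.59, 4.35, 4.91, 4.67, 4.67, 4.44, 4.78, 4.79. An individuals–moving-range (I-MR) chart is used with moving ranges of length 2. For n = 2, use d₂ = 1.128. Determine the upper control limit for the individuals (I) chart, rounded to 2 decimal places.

X̄ = (4.45 + 4.59 + 4.35 + 4.91 + 4.67 + 4.67 + 4.44 + 4.78 + 4.79) / 9 = 4.6278
Moving ranges: 0.14, 0.24, 0.56, 0.24, 0.00, 0.23, 0.34, 0.01; M̄R̄ = 1.7600 / 8 = 0.2200
UCL = X̄ + 3·M̄R̄/d₂ = 4.6278 + 3 × 0.2200 / 1.128 = 5.2129

5.21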